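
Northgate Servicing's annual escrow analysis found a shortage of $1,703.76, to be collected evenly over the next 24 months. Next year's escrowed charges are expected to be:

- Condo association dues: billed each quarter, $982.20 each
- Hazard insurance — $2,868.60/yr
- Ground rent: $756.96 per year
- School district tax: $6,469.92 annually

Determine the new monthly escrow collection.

$1,239.68

Condo association dues — $982.20 × 4 = $3,928.80 per year
Hazard insurance — $2,868.60 per year
Ground rent — $756.96 per year
School district tax — $6,469.92 per year
Yearly total = $3,928.80 + $2,868.60 + $756.96 + $6,469.92 = $14,024.28
Per month = $14,024.28 / 12 = $1,168.69
Shortage per month = $1,703.76 ÷ 24 = $70.99
New monthly escrow = $1,168.69 + $70.99 = $1,239.68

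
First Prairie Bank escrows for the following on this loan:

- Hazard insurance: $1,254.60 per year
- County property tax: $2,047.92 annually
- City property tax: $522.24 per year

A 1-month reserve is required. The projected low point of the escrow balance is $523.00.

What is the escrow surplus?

$204.27

Hazard insurance: $1,254.60
County property tax: $2,047.92
City property tax: $522.24
Annual escrow total = $1,254.60 + $2,047.92 + $522.24 = $3,824.76
Monthly = $3,824.76 ÷ 12 = $318.73
Required cushion = 1 × $318.73 = $318.73
Surplus = $523.00 − $318.73 = $204.27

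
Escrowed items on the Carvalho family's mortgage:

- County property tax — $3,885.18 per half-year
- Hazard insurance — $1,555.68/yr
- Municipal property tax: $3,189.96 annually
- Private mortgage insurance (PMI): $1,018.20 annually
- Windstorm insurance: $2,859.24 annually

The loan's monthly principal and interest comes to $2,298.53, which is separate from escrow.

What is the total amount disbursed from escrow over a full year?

County property tax: $3,885.18 × 2 = $7,770.36 per year
Hazard insurance: $1,555.68 per year
Municipal property tax: $3,189.96 per year
Private mortgage insurance (PMI): $1,018.20 per year
Windstorm insurance: $2,859.24 per year
Total annual escrow = $7,770.36 + $1,555.68 + $3,189.96 + $1,018.20 + $2,859.24 = $16,393.44

$16,393.44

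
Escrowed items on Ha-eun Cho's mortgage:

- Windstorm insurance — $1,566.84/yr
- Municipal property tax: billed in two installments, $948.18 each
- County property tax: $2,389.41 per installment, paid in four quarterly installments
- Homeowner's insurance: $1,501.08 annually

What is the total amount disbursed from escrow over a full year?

$14,521.92

Windstorm insurance = $1,566.84 annually
Municipal property tax = $948.18 × 2 = $1,896.36 annually
County property tax = $2,389.41 × 4 = $9,557.64 annually
Homeowner's insurance = $1,501.08 annually
Annual escrow total = $14,521.92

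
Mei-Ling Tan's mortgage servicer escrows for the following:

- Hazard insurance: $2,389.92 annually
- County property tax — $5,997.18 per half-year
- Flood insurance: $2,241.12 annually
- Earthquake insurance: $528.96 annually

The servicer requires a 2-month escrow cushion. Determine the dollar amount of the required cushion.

Hazard insurance — $2,389.92 annually
County property tax — $5,997.18 × 2 = $11,994.36 annually
Flood insurance — $2,241.12 annually
Earthquake insurance — $528.96 annually
Total annual escrow = $2,389.92 + $11,994.36 + $2,241.12 + $528.96 = $17,154.36
Monthly = $17,154.36 ÷ 12 = $1,429.53
Required cushion = 2 × $1,429.53 = $2,859.06

$2,859.06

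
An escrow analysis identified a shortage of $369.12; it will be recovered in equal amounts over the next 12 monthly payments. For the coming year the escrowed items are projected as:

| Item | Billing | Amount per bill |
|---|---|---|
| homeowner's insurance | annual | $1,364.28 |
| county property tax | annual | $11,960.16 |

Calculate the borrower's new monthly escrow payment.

$1,141.13

Homeowner's insurance = $1,364.28/yr
County property tax = $11,960.16/yr
Yearly total = $1,364.28 + $11,960.16 = $13,324.44
Per month = $13,324.44 ÷ 12 = $1,110.37
Monthly shortage recovery: $369.12 / 12 = $30.76
New monthly escrow = $1,110.37 + $30.76 = $1,141.13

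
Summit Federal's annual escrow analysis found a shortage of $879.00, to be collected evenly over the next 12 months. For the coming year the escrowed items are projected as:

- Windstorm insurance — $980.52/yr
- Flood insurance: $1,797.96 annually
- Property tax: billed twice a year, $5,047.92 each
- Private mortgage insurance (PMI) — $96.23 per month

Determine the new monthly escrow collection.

Windstorm insurance = $980.52
Flood insurance = $1,797.96
Property tax = $5,047.92 × 2 = $10,095.84
Private mortgage insurance (PMI) = $96.23 × 12 = $1,154.76
Yearly total = $14,029.08
Monthly = $14,029.08 ÷ 12 = $1,169.09
Shortage per month = $879.00 / 12 = $73.25
New monthly escrow = $1,169.09 + $73.25 = $1,242.34

$1,242.34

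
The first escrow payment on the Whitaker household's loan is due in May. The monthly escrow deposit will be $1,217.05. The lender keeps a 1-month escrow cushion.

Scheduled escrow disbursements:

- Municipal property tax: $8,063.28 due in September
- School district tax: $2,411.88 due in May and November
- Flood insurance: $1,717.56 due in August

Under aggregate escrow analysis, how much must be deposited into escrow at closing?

Cushion = 1 × $1,217.05 = $1,217.05
Trial balance (start $0, +$1,217.05 each month, − disbursements):
  May: +$1,217.05 − $2,411.88 → -$1,194.83
  Jun: +$1,217.05 → $22.22
  Jul: +$1,217.05 → $1,239.27
  Aug: +$1,217.05 − $1,717.56 → $738.76
  Sep: +$1,217.05 − $8,063.28 → -$6,107.47
  Oct: +$1,217.05 → -$4,890.42
  Nov: +$1,217.05 − $2,411.88 → -$6,085.25
  Dec: +$1,217.05 → -$4,868.20
  Jan: +$1,217.05 → -$3,651.15
  Feb: +$1,217.05 → -$2,434.10
  Mar: +$1,217.05 → -$1,217.05
  Apr: +$1,217.05 → $0.00
Lowest trial balance = -$6,107.47 (Sep)
Initial deposit = cushion − low point = $1,217.05 − (-$6,107.47) = $7,324.52

$7,324.52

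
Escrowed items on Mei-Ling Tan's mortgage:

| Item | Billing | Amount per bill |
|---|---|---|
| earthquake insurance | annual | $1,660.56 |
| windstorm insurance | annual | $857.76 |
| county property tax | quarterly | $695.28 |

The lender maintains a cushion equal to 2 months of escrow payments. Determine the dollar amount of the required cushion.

Earthquake insurance = $1,660.56 annually
Windstorm insurance = $857.76 annually
County property tax = $695.28 × 4 = $2,781.12 annually
Total per year = $1,660.56 + $857.76 + $2,781.12 = $5,299.44
Monthly escrow = $5,299.44 ÷ 12 = $441.62
Required cushion = 2 × $441.62 = $883.24

$883.24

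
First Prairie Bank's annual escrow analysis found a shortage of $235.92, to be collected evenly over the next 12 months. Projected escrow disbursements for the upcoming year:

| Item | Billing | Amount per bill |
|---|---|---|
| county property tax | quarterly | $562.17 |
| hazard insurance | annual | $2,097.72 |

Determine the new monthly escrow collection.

$381.86

County property tax = $562.17 × 4 = $2,248.68/yr
Hazard insurance = $2,097.72/yr
Yearly total = $4,346.40
Monthly escrow = $4,346.40 / 12 = $362.20
Shortage per month = $235.92 ÷ 12 = $19.66
New monthly escrow = $362.20 + $19.66 = $381.86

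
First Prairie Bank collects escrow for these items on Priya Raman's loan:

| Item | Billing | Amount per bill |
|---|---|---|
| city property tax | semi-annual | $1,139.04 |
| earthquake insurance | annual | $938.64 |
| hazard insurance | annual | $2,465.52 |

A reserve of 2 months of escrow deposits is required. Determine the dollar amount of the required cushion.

$947.04

City property tax: $1,139.04 × 2 = $2,278.08/yr
Earthquake insurance: $938.64/yr
Hazard insurance: $2,465.52/yr
Total per year = $5,682.24
Monthly = $5,682.24 / 12 = $473.52
Cushion = 2 × $473.52 = $947.04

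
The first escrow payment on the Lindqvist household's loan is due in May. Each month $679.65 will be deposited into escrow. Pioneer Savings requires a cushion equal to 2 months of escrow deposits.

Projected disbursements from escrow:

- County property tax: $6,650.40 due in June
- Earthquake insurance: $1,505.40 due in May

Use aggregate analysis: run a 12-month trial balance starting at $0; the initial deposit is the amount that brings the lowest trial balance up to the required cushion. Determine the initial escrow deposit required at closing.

Cushion = 2 × $679.65 = $1,359.30
Trial balance (start $0, +$679.65 each month, − disbursements):
  May: +$679.65 − $1,505.40 → -$825.75
  Jun: +$679.65 − $6,650.40 → -$6,796.50
  Jul: +$679.65 → -$6,116.85
  Aug: +$679.65 → -$5,437.20
  Sep: +$679.65 → -$4,757.55
  Oct: +$679.65 → -$4,077.90
  Nov: +$679.65 → -$3,398.25
  Dec: +$679.65 → -$2,718.60
  Jan: +$679.65 → -$2,038.95
  Feb: +$679.65 → -$1,359.30
  Mar: +$679.65 → -$679.65
  Apr: +$679.65 → $0.00
Lowest trial balance = -$6,796.50 (Jun)
Initial deposit = cushion − low point = $1,359.30 − (-$6,796.50) = $8,155.80

$8,155.80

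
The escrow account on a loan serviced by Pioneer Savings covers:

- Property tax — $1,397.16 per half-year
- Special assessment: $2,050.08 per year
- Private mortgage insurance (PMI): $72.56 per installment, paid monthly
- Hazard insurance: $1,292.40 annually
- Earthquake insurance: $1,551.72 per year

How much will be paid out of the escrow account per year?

$8,559.24

Property tax — $1,397.16 × 2 = $2,794.32/yr
Special assessment — $2,050.08/yr
Private mortgage insurance (PMI) — $72.56 × 12 = $870.72/yr
Hazard insurance — $1,292.40/yr
Earthquake insurance — $1,551.72/yr
Combined annual = $8,559.24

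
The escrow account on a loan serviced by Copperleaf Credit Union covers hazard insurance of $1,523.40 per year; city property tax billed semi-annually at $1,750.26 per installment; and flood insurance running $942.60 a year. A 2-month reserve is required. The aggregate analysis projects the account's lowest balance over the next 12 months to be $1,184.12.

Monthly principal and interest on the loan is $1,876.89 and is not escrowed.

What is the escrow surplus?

Hazard insurance — $1,523.40 annually
City property tax — $1,750.26 × 2 = $3,500.52 annually
Flood insurance — $942.60 annually
Annual escrow total = $5,966.52
Per month = $5,966.52 / 12 = $497.21
Cushion = 2 × $497.21 = $994.42
Surplus = $1,184.12 − $994.42 = $189.70

$189.70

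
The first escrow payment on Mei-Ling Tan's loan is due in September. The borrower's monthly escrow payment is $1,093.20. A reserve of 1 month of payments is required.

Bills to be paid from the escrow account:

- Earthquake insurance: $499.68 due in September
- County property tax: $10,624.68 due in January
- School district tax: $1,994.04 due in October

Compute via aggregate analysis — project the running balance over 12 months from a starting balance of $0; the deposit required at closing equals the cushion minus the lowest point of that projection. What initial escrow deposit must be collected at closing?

Cushion = 1 × $1,093.20 = $1,093.20
Trial balance (start $0, +$1,093.20 each month, − disbursements):
  Sep: +$1,093.20 − $499.68 → $593.52
  Oct: +$1,093.20 − $1,994.04 → -$307.32
  Nov: +$1,093.20 → $785.88
  Dec: +$1,093.20 → $1,879.08
  Jan: +$1,093.20 − $10,624.68 → -$7,652.40
  Feb: +$1,093.20 → -$6,559.20
  Mar: +$1,093.20 → -$5,466.00
  Apr: +$1,093.20 → -$4,372.80
  May: +$1,093.20 → -$3,279.60
  Jun: +$1,093.20 → -$2,186.40
  Jul: +$1,093.20 → -$1,093.20
  Aug: +$1,093.20 → $0.00
Lowest trial balance = -$7,652.40 (Jan)
Initial deposit = cushion − low point = $1,093.20 − (-$7,652.40) = $8,745.60

$8,745.60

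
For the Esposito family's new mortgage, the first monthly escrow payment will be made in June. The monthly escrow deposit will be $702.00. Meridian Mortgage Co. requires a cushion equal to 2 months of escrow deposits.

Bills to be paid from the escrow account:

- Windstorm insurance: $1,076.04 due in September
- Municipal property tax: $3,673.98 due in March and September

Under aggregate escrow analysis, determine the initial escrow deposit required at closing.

$3,346.02

Cushion = 2 × $702.00 = $1,404.00
Trial balance (start $0, +$702.00 each month, − disbursements):
  Jun: +$702.00 → $702.00
  Jul: +$702.00 → $1,404.00
  Aug: +$702.00 → $2,106.00
  Sep: +$702.00 − $4,750.02 → -$1,942.02
  Oct: +$702.00 → -$1,240.02
  Nov: +$702.00 → -$538.02
  Dec: +$702.00 → $163.98
  Jan: +$702.00 → $865.98
  Feb: +$702.00 → $1,567.98
  Mar: +$702.00 − $3,673.98 → -$1,404.00
  Apr: +$702.00 → -$702.00
  May: +$702.00 → $0.00
Lowest trial balance = -$1,942.02 (Sep)
Initial deposit = cushion − low point = $1,404.00 − (-$1,942.02) = $3,346.02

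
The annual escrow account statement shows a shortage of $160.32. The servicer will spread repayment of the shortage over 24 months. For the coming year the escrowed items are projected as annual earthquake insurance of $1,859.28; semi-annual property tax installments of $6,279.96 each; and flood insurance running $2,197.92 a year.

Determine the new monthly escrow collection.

$1,391.44

Earthquake insurance — $1,859.28 annually
Property tax — $6,279.96 × 2 = $12,559.92 annually
Flood insurance — $2,197.92 annually
Total per year = $1,859.28 + $12,559.92 + $2,197.92 = $16,617.12
Monthly escrow = $16,617.12 / 12 = $1,384.76
Shortage spread = $160.32 ÷ 24 = $6.68/mo
New monthly escrow = $1,384.76 + $6.68 = $1,391.44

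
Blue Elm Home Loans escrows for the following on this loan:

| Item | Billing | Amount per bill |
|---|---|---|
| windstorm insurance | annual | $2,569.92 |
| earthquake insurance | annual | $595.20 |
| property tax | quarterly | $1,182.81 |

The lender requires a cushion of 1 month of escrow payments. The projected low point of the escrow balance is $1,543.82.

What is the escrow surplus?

Windstorm insurance: $2,569.92
Earthquake insurance: $595.20
Property tax: $1,182.81 × 4 = $4,731.24
Annual escrow total = $2,569.92 + $595.20 + $4,731.24 = $7,896.36
Per month = $7,896.36 / 12 = $658.03
Required reserve = 1 × $658.03 = $658.03
Excess over cushion: $1,543.82 − $658.03 = $885.79

$885.79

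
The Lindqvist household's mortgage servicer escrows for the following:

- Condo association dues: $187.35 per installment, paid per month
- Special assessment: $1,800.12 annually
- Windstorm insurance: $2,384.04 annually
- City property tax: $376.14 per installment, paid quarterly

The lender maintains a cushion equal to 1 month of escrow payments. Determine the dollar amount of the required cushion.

Condo association dues — $187.35 × 12 = $2,248.20
Special assessment — $1,800.12
Windstorm insurance — $2,384.04
City property tax — $376.14 × 4 = $1,504.56
Yearly total = $2,248.20 + $1,800.12 + $2,384.04 + $1,504.56 = $7,936.92
Monthly = $7,936.92 / 12 = $661.41
Reserve = 1 × $661.41 = $661.41

$661.41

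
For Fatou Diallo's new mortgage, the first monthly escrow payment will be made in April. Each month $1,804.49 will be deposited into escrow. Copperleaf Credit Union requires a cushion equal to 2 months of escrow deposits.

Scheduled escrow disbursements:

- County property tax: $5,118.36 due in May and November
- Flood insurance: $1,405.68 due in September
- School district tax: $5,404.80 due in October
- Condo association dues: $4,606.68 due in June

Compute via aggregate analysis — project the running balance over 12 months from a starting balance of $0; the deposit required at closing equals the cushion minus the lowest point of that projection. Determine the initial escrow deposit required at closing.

$10,826.94

Cushion = 2 × $1,804.49 = $3,608.98
Trial balance (start $0, +$1,804.49 each month, − disbursements):
  Apr: +$1,804.49 → $1,804.49
  May: +$1,804.49 − $5,118.36 → -$1,509.38
  Jun: +$1,804.49 − $4,606.68 → -$4,311.57
  Jul: +$1,804.49 → -$2,507.08
  Aug: +$1,804.49 → -$702.59
  Sep: +$1,804.49 − $1,405.68 → -$303.78
  Oct: +$1,804.49 − $5,404.80 → -$3,904.09
  Nov: +$1,804.49 − $5,118.36 → -$7,217.96
  Dec: +$1,804.49 → -$5,413.47
  Jan: +$1,804.49 → -$3,608.98
  Feb: +$1,804.49 → -$1,804.49
  Mar: +$1,804.49 → $0.00
Lowest trial balance = -$7,217.96 (Nov)
Initial deposit = cushion − low point = $3,608.98 − (-$7,217.96) = $10,826.94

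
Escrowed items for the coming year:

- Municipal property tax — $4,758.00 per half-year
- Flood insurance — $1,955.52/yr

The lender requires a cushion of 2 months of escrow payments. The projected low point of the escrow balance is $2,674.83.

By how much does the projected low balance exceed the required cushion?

Municipal property tax: $4,758.00 × 2 = $9,516.00 per year
Flood insurance: $1,955.52 per year
Annual escrow total = $11,471.52
Per month = $11,471.52 / 12 = $955.96
Required reserve = 2 × $955.96 = $1,911.92
Excess over cushion: $2,674.83 − $1,911.92 = $762.91

$762.91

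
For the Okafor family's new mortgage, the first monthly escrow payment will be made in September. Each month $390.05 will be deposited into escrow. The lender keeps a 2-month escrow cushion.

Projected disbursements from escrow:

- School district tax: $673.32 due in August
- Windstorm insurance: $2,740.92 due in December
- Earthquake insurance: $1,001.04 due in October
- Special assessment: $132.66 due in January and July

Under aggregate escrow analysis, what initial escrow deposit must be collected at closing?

Cushion = 2 × $390.05 = $780.10
Trial balance (start $0, +$390.05 each month, − disbursements):
  Sep: +$390.05 → $390.05
  Oct: +$390.05 − $1,001.04 → -$220.94
  Nov: +$390.05 → $169.11
  Dec: +$390.05 − $2,740.92 → -$2,181.76
  Jan: +$390.05 − $132.66 → -$1,924.37
  Feb: +$390.05 → -$1,534.32
  Mar: +$390.05 → -$1,144.27
  Apr: +$390.05 → -$754.22
  May: +$390.05 → -$364.17
  Jun: +$390.05 → $25.88
  Jul: +$390.05 − $132.66 → $283.27
  Aug: +$390.05 − $673.32 → $0.00
Lowest trial balance = -$2,181.76 (Dec)
Initial deposit = cushion − low point = $780.10 − (-$2,181.76) = $2,961.86

$2,961.86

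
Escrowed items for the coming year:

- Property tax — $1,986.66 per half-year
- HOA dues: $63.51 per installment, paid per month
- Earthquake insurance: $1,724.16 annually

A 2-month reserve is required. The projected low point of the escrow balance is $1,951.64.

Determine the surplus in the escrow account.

Property tax = $1,986.66 × 2 = $3,973.32 per year
HOA dues = $63.51 × 12 = $762.12 per year
Earthquake insurance = $1,724.16 per year
Annual escrow total = $3,973.32 + $762.12 + $1,724.16 = $6,459.60
Base monthly escrow = $6,459.60 ÷ 12 = $538.30
Cushion = 2 × $538.30 = $1,076.60
Surplus = $1,951.64 − $1,076.60 = $875.04

$875.04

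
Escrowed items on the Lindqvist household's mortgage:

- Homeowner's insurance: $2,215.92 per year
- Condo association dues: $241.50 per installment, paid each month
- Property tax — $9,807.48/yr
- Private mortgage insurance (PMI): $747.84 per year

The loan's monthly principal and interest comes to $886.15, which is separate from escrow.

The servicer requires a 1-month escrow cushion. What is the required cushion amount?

Homeowner's insurance = $2,215.92/yr
Condo association dues = $241.50 × 12 = $2,898.00/yr
Property tax = $9,807.48/yr
Private mortgage insurance (PMI) = $747.84/yr
Combined annual = $15,669.24
Monthly = $15,669.24 ÷ 12 = $1,305.77
Reserve = 1 × $1,305.77 = $1,305.77

$1,305.77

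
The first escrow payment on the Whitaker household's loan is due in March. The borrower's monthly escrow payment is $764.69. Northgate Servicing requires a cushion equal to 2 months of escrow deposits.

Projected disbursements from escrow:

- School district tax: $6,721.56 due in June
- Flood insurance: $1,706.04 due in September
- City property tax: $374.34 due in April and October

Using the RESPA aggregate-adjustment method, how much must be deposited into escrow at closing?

Cushion = 2 × $764.69 = $1,529.38
Trial balance (start $0, +$764.69 each month, − disbursements):
  Mar: +$764.69 → $764.69
  Apr: +$764.69 − $374.34 → $1,155.04
  May: +$764.69 → $1,919.73
  Jun: +$764.69 − $6,721.56 → -$4,037.14
  Jul: +$764.69 → -$3,272.45
  Aug: +$764.69 → -$2,507.76
  Sep: +$764.69 − $1,706.04 → -$3,449.11
  Oct: +$764.69 − $374.34 → -$3,058.76
  Nov: +$764.69 → -$2,294.07
  Dec: +$764.69 → -$1,529.38
  Jan: +$764.69 → -$764.69
  Feb: +$764.69 → $0.00
Lowest trial balance = -$4,037.14 (Jun)
Initial deposit = cushion − low point = $1,529.38 − (-$4,037.14) = $5,566.52

$5,566.52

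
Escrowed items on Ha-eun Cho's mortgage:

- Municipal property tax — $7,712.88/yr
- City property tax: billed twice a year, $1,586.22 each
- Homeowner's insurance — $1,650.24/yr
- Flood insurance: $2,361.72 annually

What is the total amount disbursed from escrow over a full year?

$14,897.28

Municipal property tax = $7,712.88 annually
City property tax = $1,586.22 × 2 = $3,172.44 annually
Homeowner's insurance = $1,650.24 annually
Flood insurance = $2,361.72 annually
Combined annual = $7,712.88 + $3,172.44 + $1,650.24 + $2,361.72 = $14,897.28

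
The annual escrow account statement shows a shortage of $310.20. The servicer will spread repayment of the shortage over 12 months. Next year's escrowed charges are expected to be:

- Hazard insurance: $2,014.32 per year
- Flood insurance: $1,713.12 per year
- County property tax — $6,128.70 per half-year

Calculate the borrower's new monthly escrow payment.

$1,357.92

Hazard insurance = $2,014.32
Flood insurance = $1,713.12
County property tax = $6,128.70 × 2 = $12,257.40
Total annual escrow = $2,014.32 + $1,713.12 + $12,257.40 = $15,984.84
Per month = $15,984.84 / 12 = $1,332.07
Shortage spread = $310.20 / 12 = $25.85/mo
Adjusted monthly = $1,332.07 + $25.85 = $1,357.92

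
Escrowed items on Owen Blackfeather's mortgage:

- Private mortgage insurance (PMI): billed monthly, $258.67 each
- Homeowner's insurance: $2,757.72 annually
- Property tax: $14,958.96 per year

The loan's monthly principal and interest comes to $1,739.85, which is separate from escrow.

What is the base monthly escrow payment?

Private mortgage insurance (PMI) = $258.67 × 12 = $3,104.04 annually
Homeowner's insurance = $2,757.72 annually
Property tax = $14,958.96 annually
Total annual escrow = $3,104.04 + $2,757.72 + $14,958.96 = $20,820.72
Monthly escrow = $20,820.72 / 12 = $1,735.06

$1,735.06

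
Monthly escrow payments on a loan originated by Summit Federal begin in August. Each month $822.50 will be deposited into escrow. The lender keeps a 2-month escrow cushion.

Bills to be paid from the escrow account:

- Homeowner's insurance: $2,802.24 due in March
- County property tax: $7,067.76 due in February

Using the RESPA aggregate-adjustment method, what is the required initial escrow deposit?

$4,935.00

Cushion = 2 × $822.50 = $1,645.00
Trial balance (start $0, +$822.50 each month, − disbursements):
  Aug: +$822.50 → $822.50
  Sep: +$822.50 → $1,645.00
  Oct: +$822.50 → $2,467.50
  Nov: +$822.50 → $3,290.00
  Dec: +$822.50 → $4,112.50
  Jan: +$822.50 → $4,935.00
  Feb: +$822.50 − $7,067.76 → -$1,310.26
  Mar: +$822.50 − $2,802.24 → -$3,290.00
  Apr: +$822.50 → -$2,467.50
  May: +$822.50 → -$1,645.00
  Jun: +$822.50 → -$822.50
  Jul: +$822.50 → $0.00
Lowest trial balance = -$3,290.00 (Mar)
Initial deposit = cushion − low point = $1,645.00 − (-$3,290.00) = $4,935.00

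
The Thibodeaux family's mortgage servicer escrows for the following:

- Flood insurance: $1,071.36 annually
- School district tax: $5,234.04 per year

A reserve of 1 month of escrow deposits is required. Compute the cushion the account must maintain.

Flood insurance = $1,071.36 annually
School district tax = $5,234.04 annually
Yearly total = $1,071.36 + $5,234.04 = $6,305.40
Base monthly escrow = $6,305.40 / 12 = $525.45
Reserve = 1 × $525.45 = $525.45

$525.45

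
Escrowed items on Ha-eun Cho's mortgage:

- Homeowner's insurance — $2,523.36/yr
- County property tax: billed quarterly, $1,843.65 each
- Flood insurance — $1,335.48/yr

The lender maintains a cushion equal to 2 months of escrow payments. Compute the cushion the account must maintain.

Homeowner's insurance: $2,523.36 per year
County property tax: $1,843.65 × 4 = $7,374.60 per year
Flood insurance: $1,335.48 per year
Total per year = $11,233.44
Monthly = $11,233.44 ÷ 12 = $936.12
Cushion = 2 × $936.12 = $1,872.24

$1,872.24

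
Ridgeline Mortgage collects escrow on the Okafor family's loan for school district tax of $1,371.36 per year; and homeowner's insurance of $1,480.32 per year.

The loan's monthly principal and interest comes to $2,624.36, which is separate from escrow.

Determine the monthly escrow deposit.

School district tax = $1,371.36/yr
Homeowner's insurance = $1,480.32/yr
Yearly total = $2,851.68
Base monthly escrow = $2,851.68 ÷ 12 = $237.64

$237.64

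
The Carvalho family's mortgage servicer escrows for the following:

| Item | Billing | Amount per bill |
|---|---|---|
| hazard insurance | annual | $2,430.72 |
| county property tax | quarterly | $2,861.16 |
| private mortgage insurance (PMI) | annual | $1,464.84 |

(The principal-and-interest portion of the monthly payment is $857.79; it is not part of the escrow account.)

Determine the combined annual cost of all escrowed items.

$15,340.20

Hazard insurance = $2,430.72 annually
County property tax = $2,861.16 × 4 = $11,444.64 annually
Private mortgage insurance (PMI) = $1,464.84 annually
Total annual escrow = $15,340.20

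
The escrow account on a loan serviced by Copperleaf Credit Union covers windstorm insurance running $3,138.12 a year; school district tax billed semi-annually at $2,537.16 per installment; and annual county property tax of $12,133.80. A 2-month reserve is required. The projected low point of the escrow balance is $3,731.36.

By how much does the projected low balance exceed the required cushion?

Windstorm insurance — $3,138.12
School district tax — $2,537.16 × 2 = $5,074.32
County property tax — $12,133.80
Annual escrow total = $3,138.12 + $5,074.32 + $12,133.80 = $20,346.24
Base monthly escrow = $20,346.24 ÷ 12 = $1,695.52
Cushion = 2 × $1,695.52 = $3,391.04
Surplus = $3,731.36 − $3,391.04 = $340.32

$340.32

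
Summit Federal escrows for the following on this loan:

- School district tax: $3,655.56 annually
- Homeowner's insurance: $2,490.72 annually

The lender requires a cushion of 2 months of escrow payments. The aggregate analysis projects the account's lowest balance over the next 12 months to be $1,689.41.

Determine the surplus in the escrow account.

School district tax — $3,655.56 per year
Homeowner's insurance — $2,490.72 per year
Yearly total = $3,655.56 + $2,490.72 = $6,146.28
Per month = $6,146.28 / 12 = $512.19
Required cushion = 2 × $512.19 = $1,024.38
Excess over cushion: $1,689.41 − $1,024.38 = $665.03

$665.03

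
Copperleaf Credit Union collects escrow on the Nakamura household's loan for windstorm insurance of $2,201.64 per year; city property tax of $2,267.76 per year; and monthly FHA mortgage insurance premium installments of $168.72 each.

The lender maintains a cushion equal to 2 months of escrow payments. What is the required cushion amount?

$1,082.34

Windstorm insurance — $2,201.64
City property tax — $2,267.76
FHA mortgage insurance premium — $168.72 × 12 = $2,024.64
Total annual escrow = $2,201.64 + $2,267.76 + $2,024.64 = $6,494.04
Monthly = $6,494.04 ÷ 12 = $541.17
Required cushion = 2 × $541.17 = $1,082.34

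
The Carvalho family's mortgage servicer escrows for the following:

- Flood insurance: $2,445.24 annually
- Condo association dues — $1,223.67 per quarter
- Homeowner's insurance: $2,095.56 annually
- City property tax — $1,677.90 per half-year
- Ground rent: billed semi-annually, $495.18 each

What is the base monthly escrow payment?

$1,148.47

Flood insurance: $2,445.24 per year
Condo association dues: $1,223.67 × 4 = $4,894.68 per year
Homeowner's insurance: $2,095.56 per year
City property tax: $1,677.90 × 2 = $3,355.80 per year
Ground rent: $495.18 × 2 = $990.36 per year
Combined annual = $13,781.64
Monthly = $13,781.64 / 12 = $1,148.47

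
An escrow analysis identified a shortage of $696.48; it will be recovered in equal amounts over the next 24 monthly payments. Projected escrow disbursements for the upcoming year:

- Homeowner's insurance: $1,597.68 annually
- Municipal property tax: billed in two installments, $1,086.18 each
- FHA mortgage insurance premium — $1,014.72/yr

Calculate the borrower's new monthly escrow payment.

Homeowner's insurance — $1,597.68/yr
Municipal property tax — $1,086.18 × 2 = $2,172.36/yr
FHA mortgage insurance premium — $1,014.72/yr
Yearly total = $1,597.68 + $2,172.36 + $1,014.72 = $4,784.76
Per month = $4,784.76 / 12 = $398.73
Shortage per month = $696.48 / 24 = $29.02
New monthly escrow = $398.73 + $29.02 = $427.75

$427.75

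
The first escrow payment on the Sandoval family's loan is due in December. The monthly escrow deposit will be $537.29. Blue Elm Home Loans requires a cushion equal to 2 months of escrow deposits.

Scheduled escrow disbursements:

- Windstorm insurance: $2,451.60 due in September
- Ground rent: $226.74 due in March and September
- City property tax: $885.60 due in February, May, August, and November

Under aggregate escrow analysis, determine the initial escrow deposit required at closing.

$1,263.56

Cushion = 2 × $537.29 = $1,074.58
Trial balance (start $0, +$537.29 each month, − disbursements):
  Dec: +$537.29 → $537.29
  Jan: +$537.29 → $1,074.58
  Feb: +$537.29 − $885.60 → $726.27
  Mar: +$537.29 − $226.74 → $1,036.82
  Apr: +$537.29 → $1,574.11
  May: +$537.29 − $885.60 → $1,225.80
  Jun: +$537.29 → $1,763.09
  Jul: +$537.29 → $2,300.38
  Aug: +$537.29 − $885.60 → $1,952.07
  Sep: +$537.29 − $2,678.34 → -$188.98
  Oct: +$537.29 → $348.31
  Nov: +$537.29 − $885.60 → $0.00
Lowest trial balance = -$188.98 (Sep)
Initial deposit = cushion − low point = $1,074.58 − (-$188.98) = $1,263.56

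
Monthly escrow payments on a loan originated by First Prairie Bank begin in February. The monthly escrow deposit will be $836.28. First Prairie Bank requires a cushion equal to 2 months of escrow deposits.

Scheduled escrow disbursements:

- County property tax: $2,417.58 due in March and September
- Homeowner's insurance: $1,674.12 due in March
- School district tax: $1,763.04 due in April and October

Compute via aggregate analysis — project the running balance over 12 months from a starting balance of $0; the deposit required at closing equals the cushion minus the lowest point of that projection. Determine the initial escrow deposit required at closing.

$5,018.46

Cushion = 2 × $836.28 = $1,672.56
Trial balance (start $0, +$836.28 each month, − disbursements):
  Feb: +$836.28 → $836.28
  Mar: +$836.28 − $4,091.70 → -$2,419.14
  Apr: +$836.28 − $1,763.04 → -$3,345.90
  May: +$836.28 → -$2,509.62
  Jun: +$836.28 → -$1,673.34
  Jul: +$836.28 → -$837.06
  Aug: +$836.28 → -$0.78
  Sep: +$836.28 − $2,417.58 → -$1,582.08
  Oct: +$836.28 − $1,763.04 → -$2,508.84
  Nov: +$836.28 → -$1,672.56
  Dec: +$836.28 → -$836.28
  Jan: +$836.28 → $0.00
Lowest trial balance = -$3,345.90 (Apr)
Initial deposit = cushion − low point = $1,672.56 − (-$3,345.90) = $5,018.46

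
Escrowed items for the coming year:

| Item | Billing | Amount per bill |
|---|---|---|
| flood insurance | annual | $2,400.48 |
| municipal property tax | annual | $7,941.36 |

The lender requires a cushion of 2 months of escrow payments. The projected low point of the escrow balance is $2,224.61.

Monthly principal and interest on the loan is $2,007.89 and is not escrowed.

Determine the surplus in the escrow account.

$500.97

Flood insurance: $2,400.48 per year
Municipal property tax: $7,941.36 per year
Total per year = $10,341.84
Monthly escrow = $10,341.84 / 12 = $861.82
Required reserve = 2 × $861.82 = $1,723.64
Excess over cushion: $2,224.61 − $1,723.64 = $500.97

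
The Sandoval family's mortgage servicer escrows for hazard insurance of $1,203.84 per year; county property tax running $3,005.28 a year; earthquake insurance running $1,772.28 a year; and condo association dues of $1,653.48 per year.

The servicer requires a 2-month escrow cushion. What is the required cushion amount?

$1,272.48

Hazard insurance: $1,203.84 annually
County property tax: $3,005.28 annually
Earthquake insurance: $1,772.28 annually
Condo association dues: $1,653.48 annually
Annual escrow total = $1,203.84 + $3,005.28 + $1,772.28 + $1,653.48 = $7,634.88
Monthly = $7,634.88 / 12 = $636.24
Required cushion = 2 × $636.24 = $1,272.48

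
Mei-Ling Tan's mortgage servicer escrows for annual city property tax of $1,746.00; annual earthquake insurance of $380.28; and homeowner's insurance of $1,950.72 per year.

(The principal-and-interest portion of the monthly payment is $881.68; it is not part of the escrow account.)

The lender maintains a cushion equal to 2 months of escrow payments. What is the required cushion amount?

$679.50

City property tax: $1,746.00 annually
Earthquake insurance: $380.28 annually
Homeowner's insurance: $1,950.72 annually
Yearly total = $4,077.00
Base monthly escrow = $4,077.00 ÷ 12 = $339.75
Reserve = 2 × $339.75 = $679.50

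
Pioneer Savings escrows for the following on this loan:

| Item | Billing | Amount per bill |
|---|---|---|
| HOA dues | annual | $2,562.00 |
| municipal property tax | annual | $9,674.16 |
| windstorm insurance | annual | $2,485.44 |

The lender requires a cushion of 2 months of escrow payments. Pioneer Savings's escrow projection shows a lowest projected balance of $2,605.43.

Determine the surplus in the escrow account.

$151.83

HOA dues — $2,562.00 per year
Municipal property tax — $9,674.16 per year
Windstorm insurance — $2,485.44 per year
Combined annual = $14,721.60
Base monthly escrow = $14,721.60 ÷ 12 = $1,226.80
Required reserve = 2 × $1,226.80 = $2,453.60
Surplus = $2,605.43 − $2,453.60 = $151.83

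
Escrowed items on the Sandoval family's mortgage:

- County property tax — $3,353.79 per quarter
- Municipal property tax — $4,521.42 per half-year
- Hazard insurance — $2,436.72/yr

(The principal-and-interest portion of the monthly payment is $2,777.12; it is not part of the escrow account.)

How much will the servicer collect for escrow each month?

$2,074.56

County property tax: $3,353.79 × 4 = $13,415.16/yr
Municipal property tax: $4,521.42 × 2 = $9,042.84/yr
Hazard insurance: $2,436.72/yr
Total annual escrow = $13,415.16 + $9,042.84 + $2,436.72 = $24,894.72
Monthly escrow = $24,894.72 / 12 = $2,074.56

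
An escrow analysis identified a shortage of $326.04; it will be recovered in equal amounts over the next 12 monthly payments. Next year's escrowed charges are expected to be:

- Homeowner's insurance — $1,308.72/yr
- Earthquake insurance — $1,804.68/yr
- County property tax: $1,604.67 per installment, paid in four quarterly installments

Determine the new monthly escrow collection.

Homeowner's insurance — $1,308.72 annually
Earthquake insurance — $1,804.68 annually
County property tax — $1,604.67 × 4 = $6,418.68 annually
Combined annual = $9,532.08
Monthly escrow = $9,532.08 ÷ 12 = $794.34
Monthly shortage recovery: $326.04 ÷ 12 = $27.17
New monthly escrow = $794.34 + $27.17 = $821.51

$821.51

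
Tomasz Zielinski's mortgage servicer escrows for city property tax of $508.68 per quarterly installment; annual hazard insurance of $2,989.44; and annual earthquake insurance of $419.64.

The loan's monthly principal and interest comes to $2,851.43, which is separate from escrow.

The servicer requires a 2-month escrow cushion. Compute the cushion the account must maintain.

$907.30

City property tax: $508.68 × 4 = $2,034.72/yr
Hazard insurance: $2,989.44/yr
Earthquake insurance: $419.64/yr
Combined annual = $2,034.72 + $2,989.44 + $419.64 = $5,443.80
Base monthly escrow = $5,443.80 ÷ 12 = $453.65
Required cushion = 2 × $453.65 = $907.30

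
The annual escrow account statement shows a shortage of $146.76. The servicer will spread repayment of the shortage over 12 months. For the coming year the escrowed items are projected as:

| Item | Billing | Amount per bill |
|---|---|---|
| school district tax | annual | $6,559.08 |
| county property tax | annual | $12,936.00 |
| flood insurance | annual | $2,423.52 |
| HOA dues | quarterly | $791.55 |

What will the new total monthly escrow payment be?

$2,102.63

School district tax: $6,559.08
County property tax: $12,936.00
Flood insurance: $2,423.52
HOA dues: $791.55 × 4 = $3,166.20
Combined annual = $25,084.80
Monthly = $25,084.80 / 12 = $2,090.40
Monthly shortage recovery: $146.76 / 12 = $12.23
Adjusted monthly = $2,090.40 + $12.23 = $2,102.63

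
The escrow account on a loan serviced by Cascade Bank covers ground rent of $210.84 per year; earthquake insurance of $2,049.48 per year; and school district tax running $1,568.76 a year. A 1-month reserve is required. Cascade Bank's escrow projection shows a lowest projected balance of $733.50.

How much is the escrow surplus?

$414.41

Ground rent — $210.84
Earthquake insurance — $2,049.48
School district tax — $1,568.76
Yearly total = $210.84 + $2,049.48 + $1,568.76 = $3,829.08
Per month = $3,829.08 / 12 = $319.09
Required reserve = 1 × $319.09 = $319.09
Surplus = $733.50 − $319.09 = $414.41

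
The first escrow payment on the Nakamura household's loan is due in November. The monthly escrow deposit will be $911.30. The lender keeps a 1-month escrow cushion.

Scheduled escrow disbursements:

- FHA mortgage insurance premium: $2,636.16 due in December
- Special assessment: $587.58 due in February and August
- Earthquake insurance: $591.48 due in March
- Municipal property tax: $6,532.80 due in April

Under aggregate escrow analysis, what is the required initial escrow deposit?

$5,791.52

Cushion = 1 × $911.30 = $911.30
Trial balance (start $0, +$911.30 each month, − disbursements):
  Nov: +$911.30 → $911.30
  Dec: +$911.30 − $2,636.16 → -$813.56
  Jan: +$911.30 → $97.74
  Feb: +$911.30 − $587.58 → $421.46
  Mar: +$911.30 − $591.48 → $741.28
  Apr: +$911.30 − $6,532.80 → -$4,880.22
  May: +$911.30 → -$3,968.92
  Jun: +$911.30 → -$3,057.62
  Jul: +$911.30 → -$2,146.32
  Aug: +$911.30 − $587.58 → -$1,822.60
  Sep: +$911.30 → -$911.30
  Oct: +$911.30 → $0.00
Lowest trial balance = -$4,880.22 (Apr)
Initial deposit = cushion − low point = $911.30 − (-$4,880.22) = $5,791.52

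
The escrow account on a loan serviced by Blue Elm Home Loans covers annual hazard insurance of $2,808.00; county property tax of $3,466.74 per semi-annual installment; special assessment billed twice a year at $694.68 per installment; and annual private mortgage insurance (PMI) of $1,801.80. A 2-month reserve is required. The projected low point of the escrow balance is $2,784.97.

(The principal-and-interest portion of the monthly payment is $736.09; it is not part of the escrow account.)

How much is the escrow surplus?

Hazard insurance: $2,808.00
County property tax: $3,466.74 × 2 = $6,933.48
Special assessment: $694.68 × 2 = $1,389.36
Private mortgage insurance (PMI): $1,801.80
Total annual escrow = $12,932.64
Monthly escrow = $12,932.64 ÷ 12 = $1,077.72
Cushion = 2 × $1,077.72 = $2,155.44
Excess over cushion: $2,784.97 − $2,155.44 = $629.53

$629.53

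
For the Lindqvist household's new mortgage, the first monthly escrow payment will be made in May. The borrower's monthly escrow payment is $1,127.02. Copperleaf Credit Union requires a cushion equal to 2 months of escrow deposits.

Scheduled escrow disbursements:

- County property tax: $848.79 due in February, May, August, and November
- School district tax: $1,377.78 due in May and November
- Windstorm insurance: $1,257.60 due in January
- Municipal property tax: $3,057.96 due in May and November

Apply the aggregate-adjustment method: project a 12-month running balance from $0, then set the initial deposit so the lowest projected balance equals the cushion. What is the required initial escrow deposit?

Cushion = 2 × $1,127.02 = $2,254.04
Trial balance (start $0, +$1,127.02 each month, − disbursements):
  May: +$1,127.02 − $5,284.53 → -$4,157.51
  Jun: +$1,127.02 → -$3,030.49
  Jul: +$1,127.02 → -$1,903.47
  Aug: +$1,127.02 − $848.79 → -$1,625.24
  Sep: +$1,127.02 → -$498.22
  Oct: +$1,127.02 → $628.80
  Nov: +$1,127.02 − $5,284.53 → -$3,528.71
  Dec: +$1,127.02 → -$2,401.69
  Jan: +$1,127.02 − $1,257.60 → -$2,532.27
  Feb: +$1,127.02 − $848.79 → -$2,254.04
  Mar: +$1,127.02 → -$1,127.02
  Apr: +$1,127.02 → $0.00
Lowest trial balance = -$4,157.51 (May)
Initial deposit = cushion − low point = $2,254.04 − (-$4,157.51) = $6,411.55

$6,411.55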